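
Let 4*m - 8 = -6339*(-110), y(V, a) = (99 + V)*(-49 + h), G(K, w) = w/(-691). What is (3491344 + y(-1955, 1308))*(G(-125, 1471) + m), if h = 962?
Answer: 216438630980936/691 ≈ 3.1323e+11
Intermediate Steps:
G(K, w) = -w/691 (G(K, w) = w*(-1/691) = -w/691)
y(V, a) = 90387 + 913*V (y(V, a) = (99 + V)*(-49 + 962) = (99 + V)*913 = 90387 + 913*V)
m = 348649/2 (m = 2 + (-6339*(-110))/4 = 2 + (¼)*697290 = 2 + 348645/2 = 348649/2 ≈ 1.7432e+5)
(3491344 + y(-1955, 1308))*(G(-125, 1471) + m) = (3491344 + (90387 + 913*(-1955)))*(-1/691*1471 + 348649/2) = (3491344 + (90387 - 1784915))*(-1471/691 + 348649/2) = (3491344 - 1694528)*(240913517/1382) = 1796816*(240913517/1382) = 216438630980936/691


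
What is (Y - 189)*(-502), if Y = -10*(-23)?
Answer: -20582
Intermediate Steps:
Y = 230
(Y - 189)*(-502) = (230 - 189)*(-502) = 41*(-502) = -20582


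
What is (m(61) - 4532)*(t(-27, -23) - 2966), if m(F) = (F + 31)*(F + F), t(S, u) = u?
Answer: -20002388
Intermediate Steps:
m(F) = 2*F*(31 + F) (m(F) = (31 + F)*(2*F) = 2*F*(31 + F))
(m(61) - 4532)*(t(-27, -23) - 2966) = (2*61*(31 + 61) - 4532)*(-23 - 2966) = (2*61*92 - 4532)*(-2989) = (11224 - 4532)*(-2989) = 6692*(-2989) = -20002388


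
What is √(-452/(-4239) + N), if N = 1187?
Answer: √2370140295/1413 ≈ 34.454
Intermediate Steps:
√(-452/(-4239) + N) = √(-452/(-4239) + 1187) = √(-452*(-1/4239) + 1187) = √(452/4239 + 1187) = √(5032145/4239) = √2370140295/1413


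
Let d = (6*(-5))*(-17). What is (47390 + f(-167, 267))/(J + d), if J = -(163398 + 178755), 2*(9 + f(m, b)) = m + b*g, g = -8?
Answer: -92459/683286 ≈ -0.13532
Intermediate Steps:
f(m, b) = -9 + m/2 - 4*b (f(m, b) = -9 + (m + b*(-8))/2 = -9 + (m - 8*b)/2 = -9 + (m/2 - 4*b) = -9 + m/2 - 4*b)
J = -342153 (J = -1*342153 = -342153)
d = 510 (d = -30*(-17) = 510)
(47390 + f(-167, 267))/(J + d) = (47390 + (-9 + (1/2)*(-167) - 4*267))/(-342153 + 510) = (47390 + (-9 - 167/2 - 1068))/(-341643) = (47390 - 2321/2)*(-1/341643) = (92459/2)*(-1/341643) = -92459/683286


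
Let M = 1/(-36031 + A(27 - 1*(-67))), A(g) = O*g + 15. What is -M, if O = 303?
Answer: 1/7534 ≈ 0.00013273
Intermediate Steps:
A(g) = 15 + 303*g (A(g) = 303*g + 15 = 15 + 303*g)
M = -1/7534 (M = 1/(-36031 + (15 + 303*(27 - 1*(-67)))) = 1/(-36031 + (15 + 303*(27 + 67))) = 1/(-36031 + (15 + 303*94)) = 1/(-36031 + (15 + 28482)) = 1/(-36031 + 28497) = 1/(-7534) = -1/7534 ≈ -0.00013273)
-M = -1*(-1/7534) = 1/7534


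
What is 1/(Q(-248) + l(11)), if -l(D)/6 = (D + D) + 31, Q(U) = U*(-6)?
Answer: 1/1170 ≈ 0.00085470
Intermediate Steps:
Q(U) = -6*U
l(D) = -186 - 12*D (l(D) = -6*((D + D) + 31) = -6*(2*D + 31) = -6*(31 + 2*D) = -186 - 12*D)
1/(Q(-248) + l(11)) = 1/(-6*(-248) + (-186 - 12*11)) = 1/(1488 + (-186 - 132)) = 1/(1488 - 318) = 1/1170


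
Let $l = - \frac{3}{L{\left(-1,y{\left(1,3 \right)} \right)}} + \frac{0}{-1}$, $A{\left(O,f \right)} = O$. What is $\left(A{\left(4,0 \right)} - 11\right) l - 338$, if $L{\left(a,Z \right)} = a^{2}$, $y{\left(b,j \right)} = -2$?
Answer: $-317$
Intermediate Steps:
$l = -3$ ($l = - \frac{3}{\left(-1\right)^{2}} + \frac{0}{-1} = - \frac{3}{1} + 0 \left(-1\right) = \left(-3\right) 1 + 0 = -3 + 0 = -3$)
$\left(A{\left(4,0 \right)} - 11\right) l - 338 = \left(4 - 11\right) \left(-3\right) - 338 = \left(-7\right) \left(-3\right) - 338 = 21 - 338 = -317$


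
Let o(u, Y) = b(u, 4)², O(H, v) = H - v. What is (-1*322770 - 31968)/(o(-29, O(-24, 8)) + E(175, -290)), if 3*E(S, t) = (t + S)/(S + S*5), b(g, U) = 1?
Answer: -223484940/607 ≈ -3.6818e+5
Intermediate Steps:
o(u, Y) = 1 (o(u, Y) = 1² = 1)
E(S, t) = (S + t)/(18*S) (E(S, t) = ((t + S)/(S + S*5))/3 = ((S + t)/(S + 5*S))/3 = ((S + t)/((6*S)))/3 = ((S + t)*(1/(6*S)))/3 = ((S + t)/(6*S))/3 = (S + t)/(18*S))
(-1*322770 - 31968)/(o(-29, O(-24, 8)) + E(175, -290)) = (-1*322770 - 31968)/(1 + (1/18)*(175 - 290)/175) = (-322770 - 31968)/(1 + (1/18)*(1/175)*(-115)) = -354738/(1 - 23/630) = -354738/607/630 = -354738*630/607 = -223484940/607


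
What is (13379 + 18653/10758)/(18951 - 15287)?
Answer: 143949935/39417312 ≈ 3.6519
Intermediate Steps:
(13379 + 18653/10758)/(18951 - 15287) = (13379 + 18653*(1/10758))/3664 = (13379 + 18653/10758)*(1/3664) = (143949935/10758)*(1/3664) = 143949935/39417312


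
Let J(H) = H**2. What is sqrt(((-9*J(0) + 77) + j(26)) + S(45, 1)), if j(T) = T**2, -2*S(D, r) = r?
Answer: sqrt(3010)/2 ≈ 27.432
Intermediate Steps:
S(D, r) = -r/2
sqrt(((-9*J(0) + 77) + j(26)) + S(45, 1)) = sqrt(((-9*0**2 + 77) + 26**2) - 1/2*1) = sqrt(((-9*0 + 77) + 676) - 1/2) = sqrt(((0 + 77) + 676) - 1/2) = sqrt((77 + 676) - 1/2) = sqrt(753 - 1/2) = sqrt(1505/2) = sqrt(3010)/2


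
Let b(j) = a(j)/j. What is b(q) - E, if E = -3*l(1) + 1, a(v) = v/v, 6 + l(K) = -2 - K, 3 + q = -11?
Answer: -393/14 ≈ -28.071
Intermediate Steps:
q = -14 (q = -3 - 11 = -14)
l(K) = -8 - K (l(K) = -6 + (-2 - K) = -8 - K)
a(v) = 1
b(j) = 1/j
E = 28 (E = -3*(-8 - 1*1) + 1 = -3*(-8 - 1) + 1 = -3*(-9) + 1 = 27 + 1 = 28)
b(q) - E = 1/(-14) - 1*28 = -1/14 - 28 = -393/14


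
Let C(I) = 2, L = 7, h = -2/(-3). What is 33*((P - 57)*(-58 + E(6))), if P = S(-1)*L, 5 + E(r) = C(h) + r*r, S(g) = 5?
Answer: 18150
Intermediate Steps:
h = ⅔ (h = -2*(-⅓) = ⅔ ≈ 0.66667)
E(r) = -3 + r² (E(r) = -5 + (2 + r*r) = -5 + (2 + r²) = -3 + r²)
P = 35 (P = 5*7 = 35)
33*((P - 57)*(-58 + E(6))) = 33*((35 - 57)*(-58 + (-3 + 6²))) = 33*(-22*(-58 + (-3 + 36))) = 33*(-22*(-58 + 33)) = 33*(-22*(-25)) = 33*550 = 18150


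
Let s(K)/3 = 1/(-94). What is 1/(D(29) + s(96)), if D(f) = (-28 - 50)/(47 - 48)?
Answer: 94/7329 ≈ 0.012826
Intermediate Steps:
D(f) = 78 (D(f) = -78/(-1) = -78*(-1) = 78)
s(K) = -3/94 (s(K) = 3/(-94) = 3*(-1/94) = -3/94)
1/(D(29) + s(96)) = 1/(78 - 3/94) = 1/(7329/94) = 94/7329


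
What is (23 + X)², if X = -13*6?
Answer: 3025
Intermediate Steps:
X = -78
(23 + X)² = (23 - 78)² = (-55)² = 3025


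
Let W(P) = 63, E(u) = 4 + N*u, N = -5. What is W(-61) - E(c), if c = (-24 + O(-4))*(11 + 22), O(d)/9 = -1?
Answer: -5386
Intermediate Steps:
O(d) = -9 (O(d) = 9*(-1) = -9)
c = -1089 (c = (-24 - 9)*(11 + 22) = -33*33 = -1089)
E(u) = 4 - 5*u
W(-61) - E(c) = 63 - (4 - 5*(-1089)) = 63 - (4 + 5445) = 63 - 1*5449 = 63 - 5449 = -5386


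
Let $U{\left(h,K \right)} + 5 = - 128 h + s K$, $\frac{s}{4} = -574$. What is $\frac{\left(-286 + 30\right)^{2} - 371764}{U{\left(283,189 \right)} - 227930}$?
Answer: $\frac{102076}{232701} \approx 0.43866$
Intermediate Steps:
$s = -2296$ ($s = 4 \left(-574\right) = -2296$)
$U{\left(h,K \right)} = -5 - 2296 K - 128 h$ ($U{\left(h,K \right)} = -5 - \left(128 h + 2296 K\right) = -5 - 2296 K - 128 h$)
$\frac{\left(-286 + 30\right)^{2} - 371764}{U{\left(283,189 \right)} - 227930} = \frac{\left(-286 + 30\right)^{2} - 371764}{\left(-5 - 433944 - 36224\right) - 227930} = \frac{\left(-256\right)^{2} - 371764}{\left(-5 - 433944 - 36224\right) - 227930} = \frac{65536 - 371764}{-470173 - 227930} = - \frac{306228}{-698103} = \left(-306228\right) \left(- \frac{1}{698103}\right) = \frac{102076}{232701}$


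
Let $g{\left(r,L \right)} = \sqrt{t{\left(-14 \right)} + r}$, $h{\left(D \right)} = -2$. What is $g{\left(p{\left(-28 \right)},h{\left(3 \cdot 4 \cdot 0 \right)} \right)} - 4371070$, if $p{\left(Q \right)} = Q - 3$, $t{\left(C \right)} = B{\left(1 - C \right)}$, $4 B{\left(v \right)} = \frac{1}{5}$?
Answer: $-4371070 + \frac{i \sqrt{3095}}{10} \approx -4.3711 \cdot 10^{6} + 5.5633 i$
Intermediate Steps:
$B{\left(v \right)} = \frac{1}{20}$ ($B{\left(v \right)} = \frac{1}{4 \cdot 5} = \frac{1}{4} \cdot \frac{1}{5} = \frac{1}{20}$)
$t{\left(C \right)} = \frac{1}{20}$
$p{\left(Q \right)} = -3 + Q$
$g{\left(r,L \right)} = \sqrt{\frac{1}{20} + r}$
$g{\left(p{\left(-28 \right)},h{\left(3 \cdot 4 \cdot 0 \right)} \right)} - 4371070 = \frac{\sqrt{5 + 100 \left(-3 - 28\right)}}{10} - 4371070 = \frac{\sqrt{5 + 100 \left(-31\right)}}{10} - 4371070 = \frac{\sqrt{5 - 3100}}{10} - 4371070 = \frac{\sqrt{-3095}}{10} - 4371070 = \frac{i \sqrt{3095}}{10} - 4371070 = -4371070 + \frac{i \sqrt{3095}}{10}$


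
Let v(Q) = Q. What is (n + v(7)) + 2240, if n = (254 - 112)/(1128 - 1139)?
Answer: 24575/11 ≈ 2234.1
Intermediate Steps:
n = -142/11 (n = 142/(-11) = 142*(-1/11) = -142/11 ≈ -12.909)
(n + v(7)) + 2240 = (-142/11 + 7) + 2240 = -65/11 + 2240 = 24575/11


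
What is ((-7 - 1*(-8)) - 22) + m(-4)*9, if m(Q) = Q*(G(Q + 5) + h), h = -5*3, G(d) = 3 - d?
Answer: 447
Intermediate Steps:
h = -15
m(Q) = Q*(-17 - Q) (m(Q) = Q*((3 - (Q + 5)) - 15) = Q*((3 - (5 + Q)) - 15) = Q*((3 + (-5 - Q)) - 15) = Q*((-2 - Q) - 15) = Q*(-17 - Q))
((-7 - 1*(-8)) - 22) + m(-4)*9 = ((-7 - 1*(-8)) - 22) - 1*(-4)*(17 - 4)*9 = ((-7 + 8) - 22) - 1*(-4)*13*9 = (1 - 22) + 52*9 = -21 + 468 = 447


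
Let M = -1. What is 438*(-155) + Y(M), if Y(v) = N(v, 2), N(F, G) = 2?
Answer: -67888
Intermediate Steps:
Y(v) = 2
438*(-155) + Y(M) = 438*(-155) + 2 = -67890 + 2 = -67888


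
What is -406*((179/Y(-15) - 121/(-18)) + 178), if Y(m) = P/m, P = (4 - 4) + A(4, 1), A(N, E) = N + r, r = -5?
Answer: -10485965/9 ≈ -1.1651e+6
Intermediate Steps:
A(N, E) = -5 + N (A(N, E) = N - 5 = -5 + N)
P = -1 (P = (4 - 4) + (-5 + 4) = 0 - 1 = -1)
Y(m) = -1/m
-406*((179/Y(-15) - 121/(-18)) + 178) = -406*((179/((-1/(-15))) - 121/(-18)) + 178) = -406*((179/((-1*(-1/15))) - 121*(-1/18)) + 178) = -406*((179/(1/15) + 121/18) + 178) = -406*((179*15 + 121/18) + 178) = -406*((2685 + 121/18) + 178) = -406*(48451/18 + 178) = -406*51655/18 = -10485965/9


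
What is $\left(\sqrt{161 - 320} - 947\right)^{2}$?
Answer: $\left(947 - i \sqrt{159}\right)^{2} \approx 8.9665 \cdot 10^{5} - 23882.0 i$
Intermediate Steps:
$\left(\sqrt{161 - 320} - 947\right)^{2} = \left(\sqrt{-159} - 947\right)^{2} = \left(i \sqrt{159} - 947\right)^{2} = \left(-947 + i \sqrt{159}\right)^{2}$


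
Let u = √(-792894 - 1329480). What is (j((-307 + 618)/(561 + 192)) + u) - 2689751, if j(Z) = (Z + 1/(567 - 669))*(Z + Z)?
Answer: -2880768690050/1071017 + I*√2122374 ≈ -2.6898e+6 + 1456.8*I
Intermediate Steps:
u = I*√2122374 (u = √(-2122374) = I*√2122374 ≈ 1456.8*I)
j(Z) = 2*Z*(-1/102 + Z) (j(Z) = (Z + 1/(-102))*(2*Z) = (Z - 1/102)*(2*Z) = (-1/102 + Z)*(2*Z) = 2*Z*(-1/102 + Z))
(j((-307 + 618)/(561 + 192)) + u) - 2689751 = (((-307 + 618)/(561 + 192))*(-1 + 102*((-307 + 618)/(561 + 192)))/51 + I*√2122374) - 2689751 = ((311/753)*(-1 + 102*(311/753))/51 + I*√2122374) - 2689751 = ((311*(1/753))*(-1 + 102*(311*(1/753)))/51 + I*√2122374) - 2689751 = ((1/51)*(311/753)*(-1 + 102*(311/753)) + I*√2122374) - 2689751 = ((1/51)*(311/753)*(-1 + 10574/251) + I*√2122374) - 2689751 = ((1/51)*(311/753)*(10323/251) + I*√2122374) - 2689751 = (356717/1071017 + I*√2122374) - 2689751 = -2880768690050/1071017 + I*√2122374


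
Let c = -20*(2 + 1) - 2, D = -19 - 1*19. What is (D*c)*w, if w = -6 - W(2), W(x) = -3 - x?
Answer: -2356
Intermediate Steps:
D = -38 (D = -19 - 19 = -38)
c = -62 (c = -20*3 - 2 = -4*15 - 2 = -60 - 2 = -62)
w = -1 (w = -6 - (-3 - 1*2) = -6 - (-3 - 2) = -6 - 1*(-5) = -6 + 5 = -1)
(D*c)*w = -38*(-62)*(-1) = 2356*(-1) = -2356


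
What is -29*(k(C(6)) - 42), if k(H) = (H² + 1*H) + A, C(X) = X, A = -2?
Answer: 58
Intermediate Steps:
k(H) = -2 + H + H² (k(H) = (H² + 1*H) - 2 = (H² + H) - 2 = (H + H²) - 2 = -2 + H + H²)
-29*(k(C(6)) - 42) = -29*((-2 + 6 + 6²) - 42) = -29*((-2 + 6 + 36) - 42) = -29*(40 - 42) = -29*(-2) = 58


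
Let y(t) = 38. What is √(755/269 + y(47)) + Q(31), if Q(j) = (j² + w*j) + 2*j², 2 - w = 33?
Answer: 1922 + √2952813/269 ≈ 1928.4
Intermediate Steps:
w = -31 (w = 2 - 1*33 = 2 - 33 = -31)
Q(j) = -31*j + 3*j² (Q(j) = (j² - 31*j) + 2*j² = -31*j + 3*j²)
√(755/269 + y(47)) + Q(31) = √(755/269 + 38) + 31*(-31 + 3*31) = √(755*(1/269) + 38) + 31*(-31 + 93) = √(755/269 + 38) + 31*62 = √(10977/269) + 1922 = √2952813/269 + 1922 = 1922 + √2952813/269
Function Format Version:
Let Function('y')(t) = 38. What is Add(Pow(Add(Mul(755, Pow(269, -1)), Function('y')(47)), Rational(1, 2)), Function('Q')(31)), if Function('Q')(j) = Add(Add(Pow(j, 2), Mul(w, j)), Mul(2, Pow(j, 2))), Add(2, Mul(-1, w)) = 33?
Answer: Add(1922, Mul(Rational(1, 269), Pow(2952813, Rational(1, 2)))) ≈ 1928.4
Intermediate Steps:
w = -31 (w = Add(2, Mul(-1, 33)) = Add(2, -33) = -31)
Function('Q')(j) = Add(Mul(-31, j), Mul(3, Pow(j, 2))) (Function('Q')(j) = Add(Add(Pow(j, 2), Mul(-31, j)), Mul(2, Pow(j, 2))) = Add(Mul(-31, j), Mul(3, Pow(j, 2))))
Add(Pow(Add(Mul(755, Pow(269, -1)), Function('y')(47)), Rational(1, 2)), Function('Q')(31)) = Add(Pow(Add(Mul(755, Pow(269, -1)), 38), Rational(1, 2)), Mul(31, Add(-31, Mul(3, 31)))) = Add(Pow(Add(Mul(755, Rational(1, 269)), 38), Rational(1, 2)), Mul(31, Add(-31, 93))) = Add(Pow(Add(Rational(755, 269), 38), Rational(1, 2)), Mul(31, 62)) = Add(Pow(Rational(10977, 269), Rational(1, 2)), 1922) = Add(Mul(Rational(1, 269), Pow(2952813, Rational(1, 2))), 1922) = Add(1922, Mul(Rational(1, 269), Pow(2952813, Rational(1, 2))))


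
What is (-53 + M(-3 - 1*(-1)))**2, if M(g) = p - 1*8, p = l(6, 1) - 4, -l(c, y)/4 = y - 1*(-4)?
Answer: 7225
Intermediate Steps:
l(c, y) = -16 - 4*y (l(c, y) = -4*(y - 1*(-4)) = -4*(y + 4) = -4*(4 + y) = -16 - 4*y)
p = -24 (p = (-16 - 4*1) - 4 = (-16 - 4) - 4 = -20 - 4 = -24)
M(g) = -32 (M(g) = -24 - 1*8 = -24 - 8 = -32)
(-53 + M(-3 - 1*(-1)))**2 = (-53 - 32)**2 = (-85)**2 = 7225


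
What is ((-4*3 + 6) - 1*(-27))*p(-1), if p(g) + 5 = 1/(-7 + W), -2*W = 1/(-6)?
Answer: -8967/83 ≈ -108.04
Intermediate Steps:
W = 1/12 (W = -½/(-6) = -½*(-⅙) = 1/12 ≈ 0.083333)
p(g) = -427/83 (p(g) = -5 + 1/(-7 + 1/12) = -5 + 1/(-83/12) = -5 - 12/83 = -427/83)
((-4*3 + 6) - 1*(-27))*p(-1) = ((-4*3 + 6) - 1*(-27))*(-427/83) = ((-12 + 6) + 27)*(-427/83) = (-6 + 27)*(-427/83) = 21*(-427/83) = -8967/83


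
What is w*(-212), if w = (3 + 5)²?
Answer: -13568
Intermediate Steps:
w = 64 (w = 8² = 64)
w*(-212) = 64*(-212) = -13568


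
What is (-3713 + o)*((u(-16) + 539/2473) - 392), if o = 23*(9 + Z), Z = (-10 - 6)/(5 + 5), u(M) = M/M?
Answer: 17118880456/12365 ≈ 1.3845e+6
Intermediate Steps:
u(M) = 1
Z = -8/5 (Z = -16/10 = -16*⅒ = -8/5 ≈ -1.6000)
o = 851/5 (o = 23*(9 - 8/5) = 23*(37/5) = 851/5 ≈ 170.20)
(-3713 + o)*((u(-16) + 539/2473) - 392) = (-3713 + 851/5)*((1 + 539/2473) - 392) = -17714*((1 + 539*(1/2473)) - 392)/5 = -17714*((1 + 539/2473) - 392)/5 = -17714*(3012/2473 - 392)/5 = -17714/5*(-966404/2473) = 17118880456/12365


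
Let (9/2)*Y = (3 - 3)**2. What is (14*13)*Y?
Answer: 0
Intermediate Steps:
Y = 0 (Y = 2*(3 - 3)**2/9 = (2/9)*0**2 = (2/9)*0 = 0)
(14*13)*Y = (14*13)*0 = 182*0 = 0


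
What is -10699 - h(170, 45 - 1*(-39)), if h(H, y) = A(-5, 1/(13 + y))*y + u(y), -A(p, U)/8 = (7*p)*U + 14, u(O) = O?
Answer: -156895/97 ≈ -1617.5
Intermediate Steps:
A(p, U) = -112 - 56*U*p (A(p, U) = -8*((7*p)*U + 14) = -8*(7*U*p + 14) = -8*(14 + 7*U*p) = -112 - 56*U*p)
h(H, y) = y + y*(-112 + 280/(13 + y)) (h(H, y) = (-112 - 56*(-5)/(13 + y))*y + y = (-112 + 280/(13 + y))*y + y = y*(-112 + 280/(13 + y)) + y = y + y*(-112 + 280/(13 + y)))
-10699 - h(170, 45 - 1*(-39)) = -10699 - (45 - 1*(-39))*(-1163 - 111*(45 - 1*(-39)))/(13 + (45 - 1*(-39))) = -10699 - (45 + 39)*(-1163 - 111*(45 + 39))/(13 + (45 + 39)) = -10699 - 84*(-1163 - 111*84)/(13 + 84) = -10699 - 84*(-1163 - 9324)/97 = -10699 - 84*(-10487)/97 = -10699 - 1*(-880908/97) = -10699 + 880908/97 = -156895/97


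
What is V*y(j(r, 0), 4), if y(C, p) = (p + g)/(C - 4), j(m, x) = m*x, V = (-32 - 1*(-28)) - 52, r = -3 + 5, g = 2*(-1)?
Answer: 28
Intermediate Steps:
g = -2
r = 2
V = -56 (V = (-32 + 28) - 52 = -4 - 52 = -56)
y(C, p) = (-2 + p)/(-4 + C) (y(C, p) = (p - 2)/(C - 4) = (-2 + p)/(-4 + C))
V*y(j(r, 0), 4) = -56*(-2 + 4)/(-4 + 2*0) = -56*2/(-4 + 0) = -56*2/(-4) = -(-14)*2 = -56*(-½) = 28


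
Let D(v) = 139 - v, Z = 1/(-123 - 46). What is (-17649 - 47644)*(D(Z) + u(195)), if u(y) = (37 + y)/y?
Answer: -23204871028/2535 ≈ -9.1538e+6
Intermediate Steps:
u(y) = (37 + y)/y
Z = -1/169 (Z = 1/(-169) = -1/169 ≈ -0.0059172)
(-17649 - 47644)*(D(Z) + u(195)) = (-17649 - 47644)*((139 - 1*(-1/169)) + (37 + 195)/195) = -65293*((139 + 1/169) + (1/195)*232) = -65293*(23492/169 + 232/195) = -65293*355396/2535 = -23204871028/2535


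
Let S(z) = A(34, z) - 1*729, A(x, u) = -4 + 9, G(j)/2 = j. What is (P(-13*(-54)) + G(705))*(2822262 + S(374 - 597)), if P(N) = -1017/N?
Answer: 154996957723/39 ≈ 3.9743e+9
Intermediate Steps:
G(j) = 2*j
A(x, u) = 5
S(z) = -724 (S(z) = 5 - 1*729 = 5 - 729 = -724)
(P(-13*(-54)) + G(705))*(2822262 + S(374 - 597)) = (-1017/((-13*(-54))) + 2*705)*(2822262 - 724) = (-1017/702 + 1410)*2821538 = (-1017*1/702 + 1410)*2821538 = (-113/78 + 1410)*2821538 = (109867/78)*2821538 = 154996957723/39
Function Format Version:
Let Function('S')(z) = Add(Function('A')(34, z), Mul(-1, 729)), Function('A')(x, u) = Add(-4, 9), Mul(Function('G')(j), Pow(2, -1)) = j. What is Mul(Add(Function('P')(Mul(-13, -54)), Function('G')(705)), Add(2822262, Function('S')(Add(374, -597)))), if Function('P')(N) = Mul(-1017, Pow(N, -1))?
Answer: Rational(154996957723, 39) ≈ 3.9743e+9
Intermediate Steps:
Function('G')(j) = Mul(2, j)
Function('A')(x, u) = 5
Function('S')(z) = -724 (Function('S')(z) = Add(5, Mul(-1, 729)) = Add(5, -729) = -724)
Mul(Add(Function('P')(Mul(-13, -54)), Function('G')(705)), Add(2822262, Function('S')(Add(374, -597)))) = Mul(Add(Mul(-1017, Pow(Mul(-13, -54), -1)), Mul(2, 705)), Add(2822262, -724)) = Mul(Add(Mul(-1017, Pow(702, -1)), 1410), 2821538) = Mul(Add(Mul(-1017, Rational(1, 702)), 1410), 2821538) = Mul(Add(Rational(-113, 78), 1410), 2821538) = Mul(Rational(109867, 78), 2821538) = Rational(154996957723, 39)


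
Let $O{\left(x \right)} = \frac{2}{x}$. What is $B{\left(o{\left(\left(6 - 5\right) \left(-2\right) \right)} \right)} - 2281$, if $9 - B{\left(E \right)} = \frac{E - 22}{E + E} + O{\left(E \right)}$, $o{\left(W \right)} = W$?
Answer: $-2277$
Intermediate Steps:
$B{\left(E \right)} = 9 - \frac{2}{E} - \frac{-22 + E}{2 E}$ ($B{\left(E \right)} = 9 - \left(\frac{E - 22}{E + E} + \frac{2}{E}\right) = 9 - \left(\frac{-22 + E}{2 E} + \frac{2}{E}\right) = 9 - \left(\frac{2}{E} + \frac{-22 + E}{2 E}\right) = 9 - \frac{2}{E} - \frac{-22 + E}{2 E}$)
$B{\left(o{\left(\left(6 - 5\right) \left(-2\right) \right)} \right)} - 2281 = \left(\frac{17}{2} + \frac{9}{\left(6 - 5\right) \left(-2\right)}\right) - 2281 = \left(\frac{17}{2} + \frac{9}{1 \left(-2\right)}\right) - 2281 = \left(\frac{17}{2} + \frac{9}{-2}\right) - 2281 = \left(\frac{17}{2} + 9 \left(- \frac{1}{2}\right)\right) - 2281 = \left(\frac{17}{2} - \frac{9}{2}\right) - 2281 = 4 - 2281 = -2277$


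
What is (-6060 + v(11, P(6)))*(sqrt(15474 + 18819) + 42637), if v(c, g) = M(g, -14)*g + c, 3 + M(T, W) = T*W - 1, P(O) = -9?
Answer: -304726639 - 7147*sqrt(34293) ≈ -3.0605e+8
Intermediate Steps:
M(T, W) = -4 + T*W (M(T, W) = -3 + (T*W - 1) = -3 + (-1 + T*W) = -4 + T*W)
v(c, g) = c + g*(-4 - 14*g) (v(c, g) = (-4 + g*(-14))*g + c = (-4 - 14*g)*g + c = g*(-4 - 14*g) + c = c + g*(-4 - 14*g))
(-6060 + v(11, P(6)))*(sqrt(15474 + 18819) + 42637) = (-6060 + (11 - 14*(-9)**2 - 4*(-9)))*(sqrt(15474 + 18819) + 42637) = (-6060 + (11 - 14*81 + 36))*(sqrt(34293) + 42637) = (-6060 + (11 - 1134 + 36))*(42637 + sqrt(34293)) = (-6060 - 1087)*(42637 + sqrt(34293)) = -7147*(42637 + sqrt(34293)) = -304726639 - 7147*sqrt(34293)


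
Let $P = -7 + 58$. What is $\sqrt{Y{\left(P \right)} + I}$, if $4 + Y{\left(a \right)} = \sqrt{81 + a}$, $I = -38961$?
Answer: $\sqrt{-38965 + 2 \sqrt{33}} \approx 197.37 i$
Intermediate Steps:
$P = 51$
$Y{\left(a \right)} = -4 + \sqrt{81 + a}$
$\sqrt{Y{\left(P \right)} + I} = \sqrt{\left(-4 + \sqrt{81 + 51}\right) - 38961} = \sqrt{\left(-4 + \sqrt{132}\right) - 38961} = \sqrt{\left(-4 + 2 \sqrt{33}\right) - 38961} = \sqrt{-38965 + 2 \sqrt{33}}$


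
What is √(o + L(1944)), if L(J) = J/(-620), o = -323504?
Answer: I*√7772258930/155 ≈ 568.78*I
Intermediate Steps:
L(J) = -J/620 (L(J) = J*(-1/620) = -J/620)
√(o + L(1944)) = √(-323504 - 1/620*1944) = √(-323504 - 486/155) = √(-50143606/155) = I*√7772258930/155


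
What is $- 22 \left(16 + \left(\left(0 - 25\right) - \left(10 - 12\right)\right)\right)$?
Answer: $154$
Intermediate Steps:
$- 22 \left(16 + \left(\left(0 - 25\right) - \left(10 - 12\right)\right)\right) = - 22 \left(16 + \left(\left(0 - 25\right) - -2\right)\right) = - 22 \left(16 + \left(-25 + 2\right)\right) = - 22 \left(16 - 23\right) = \left(-22\right) \left(-7\right) = 154$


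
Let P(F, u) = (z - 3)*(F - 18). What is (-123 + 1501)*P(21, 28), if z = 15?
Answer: 49608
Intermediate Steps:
P(F, u) = -216 + 12*F (P(F, u) = (15 - 3)*(F - 18) = 12*(-18 + F) = -216 + 12*F)
(-123 + 1501)*P(21, 28) = (-123 + 1501)*(-216 + 12*21) = 1378*(-216 + 252) = 1378*36 = 49608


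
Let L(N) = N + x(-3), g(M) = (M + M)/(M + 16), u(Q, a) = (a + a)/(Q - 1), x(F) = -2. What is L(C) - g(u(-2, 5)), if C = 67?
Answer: 1245/19 ≈ 65.526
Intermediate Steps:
u(Q, a) = 2*a/(-1 + Q) (u(Q, a) = (2*a)/(-1 + Q) = 2*a/(-1 + Q))
g(M) = 2*M/(16 + M) (g(M) = (2*M)/(16 + M) = 2*M/(16 + M))
L(N) = -2 + N (L(N) = N - 2 = -2 + N)
L(C) - g(u(-2, 5)) = (-2 + 67) - 2*2*5/(-1 - 2)/(16 + 2*5/(-1 - 2)) = 65 - 2*2*5/(-3)/(16 + 2*5/(-3)) = 65 - 2*2*5*(-1/3)/(16 + 2*5*(-1/3)) = 65 - 2*(-10)/(3*(16 - 10/3)) = 65 - 2*(-10)/(3*38/3) = 65 - 2*(-10)*3/(3*38) = 65 - 1*(-10/19) = 65 + 10/19 = 1245/19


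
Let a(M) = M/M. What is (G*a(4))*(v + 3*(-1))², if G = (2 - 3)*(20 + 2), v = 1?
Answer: -88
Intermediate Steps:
a(M) = 1
G = -22 (G = -1*22 = -22)
(G*a(4))*(v + 3*(-1))² = (-22*1)*(1 + 3*(-1))² = -22*(1 - 3)² = -22*(-2)² = -22*4 = -88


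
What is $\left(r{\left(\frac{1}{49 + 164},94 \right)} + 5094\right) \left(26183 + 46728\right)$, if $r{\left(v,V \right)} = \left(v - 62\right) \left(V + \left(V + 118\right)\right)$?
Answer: $- \frac{71834541996}{71} \approx -1.0118 \cdot 10^{9}$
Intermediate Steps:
$r{\left(v,V \right)} = \left(-62 + v\right) \left(118 + 2 V\right)$ ($r{\left(v,V \right)} = \left(-62 + v\right) \left(V + \left(118 + V\right)\right) = \left(-62 + v\right) \left(118 + 2 V\right)$)
$\left(r{\left(\frac{1}{49 + 164},94 \right)} + 5094\right) \left(26183 + 46728\right) = \left(\left(-7316 - 11656 + \frac{118}{49 + 164} + 2 \cdot 94 \frac{1}{49 + 164}\right) + 5094\right) \left(26183 + 46728\right) = \left(\left(-7316 - 11656 + \frac{118}{213} + 2 \cdot 94 \cdot \frac{1}{213}\right) + 5094\right) 72911 = \left(\left(-7316 - 11656 + 118 \cdot \frac{1}{213} + 2 \cdot 94 \cdot \frac{1}{213}\right) + 5094\right) 72911 = \left(\left(-7316 - 11656 + \frac{118}{213} + \frac{188}{213}\right) + 5094\right) 72911 = \left(- \frac{1346910}{71} + 5094\right) 72911 = \left(- \frac{985236}{71}\right) 72911 = - \frac{71834541996}{71}$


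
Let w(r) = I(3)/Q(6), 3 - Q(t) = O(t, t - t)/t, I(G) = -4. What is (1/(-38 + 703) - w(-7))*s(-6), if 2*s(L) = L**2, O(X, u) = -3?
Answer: 13698/665 ≈ 20.599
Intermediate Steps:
Q(t) = 3 + 3/t (Q(t) = 3 - (-3)/t = 3 + 3/t)
s(L) = L**2/2
w(r) = -8/7 (w(r) = -4/(3 + 3/6) = -4/(3 + 3*(1/6)) = -4/(3 + 1/2) = -4/7/2 = -4*2/7 = -8/7)
(1/(-38 + 703) - w(-7))*s(-6) = (1/(-38 + 703) - 1*(-8/7))*((1/2)*(-6)**2) = (1/665 + 8/7)*((1/2)*36) = (1/665 + 8/7)*18 = (761/665)*18 = 13698/665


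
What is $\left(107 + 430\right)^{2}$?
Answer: $288369$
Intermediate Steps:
$\left(107 + 430\right)^{2} = 537^{2} = 288369$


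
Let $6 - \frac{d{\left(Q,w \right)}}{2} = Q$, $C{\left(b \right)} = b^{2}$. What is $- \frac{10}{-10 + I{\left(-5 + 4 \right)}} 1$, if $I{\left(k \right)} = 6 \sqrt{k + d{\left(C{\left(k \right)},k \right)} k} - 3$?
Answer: $\frac{26}{113} + \frac{12 i \sqrt{11}}{113} \approx 0.23009 + 0.35221 i$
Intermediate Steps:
$d{\left(Q,w \right)} = 12 - 2 Q$
$I{\left(k \right)} = -3 + 6 \sqrt{k + k \left(12 - 2 k^{2}\right)}$ ($I{\left(k \right)} = 6 \sqrt{k + \left(12 - 2 k^{2}\right) k} - 3 = 6 \sqrt{k + k \left(12 - 2 k^{2}\right)} - 3 = -3 + 6 \sqrt{k + k \left(12 - 2 k^{2}\right)}$)
$- \frac{10}{-10 + I{\left(-5 + 4 \right)}} 1 = - \frac{10}{-10 - \left(3 - 6 \sqrt{\left(-5 + 4\right) \left(13 - 2 \left(-5 + 4\right)^{2}\right)}\right)} 1 = - \frac{10}{-10 - \left(3 - 6 \sqrt{- (13 - 2 \left(-1\right)^{2})}\right)} 1 = - \frac{10}{-10 - \left(3 - 6 \sqrt{- (13 - 2)}\right)} 1 = - \frac{10}{-10 - \left(3 - 6 \sqrt{\left(-1\right) 11}\right)} 1 = - \frac{10}{-10 - \left(3 - 6 \sqrt{-11}\right)} 1 = - \frac{10}{-10 - \left(3 - 6 i \sqrt{11}\right)} 1 = - \frac{10}{-13 + 6 i \sqrt{11}} \cdot 1 = - \frac{10}{-13 + 6 i \sqrt{11}}$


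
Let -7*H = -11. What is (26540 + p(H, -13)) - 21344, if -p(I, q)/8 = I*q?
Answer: 37516/7 ≈ 5359.4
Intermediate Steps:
H = 11/7 (H = -⅐*(-11) = 11/7 ≈ 1.5714)
p(I, q) = -8*I*q
(26540 + p(H, -13)) - 21344 = (26540 - 8*11/7*(-13)) - 21344 = (26540 + 1144/7) - 21344 = 186924/7 - 21344 = 37516/7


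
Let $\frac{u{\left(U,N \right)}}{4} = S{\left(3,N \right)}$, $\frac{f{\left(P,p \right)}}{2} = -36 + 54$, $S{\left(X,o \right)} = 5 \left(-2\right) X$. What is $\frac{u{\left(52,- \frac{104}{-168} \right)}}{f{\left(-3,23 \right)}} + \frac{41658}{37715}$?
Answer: $- \frac{252176}{113145} \approx -2.2288$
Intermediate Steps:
$S{\left(X,o \right)} = - 10 X$
$f{\left(P,p \right)} = 36$ ($f{\left(P,p \right)} = 2 \left(-36 + 54\right) = 2 \cdot 18 = 36$)
$u{\left(U,N \right)} = -120$ ($u{\left(U,N \right)} = 4 \left(\left(-10\right) 3\right) = 4 \left(-30\right) = -120$)
$\frac{u{\left(52,- \frac{104}{-168} \right)}}{f{\left(-3,23 \right)}} + \frac{41658}{37715} = - \frac{120}{36} + \frac{41658}{37715} = \left(-120\right) \frac{1}{36} + 41658 \cdot \frac{1}{37715} = - \frac{10}{3} + \frac{41658}{37715} = - \frac{252176}{113145}$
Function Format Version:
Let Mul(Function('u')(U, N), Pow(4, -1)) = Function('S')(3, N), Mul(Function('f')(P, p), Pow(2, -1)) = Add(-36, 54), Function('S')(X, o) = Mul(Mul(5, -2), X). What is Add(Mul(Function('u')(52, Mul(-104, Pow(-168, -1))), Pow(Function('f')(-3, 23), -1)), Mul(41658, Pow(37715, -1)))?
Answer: Rational(-252176, 113145) ≈ -2.2288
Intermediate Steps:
Function('S')(X, o) = Mul(-10, X)
Function('f')(P, p) = 36 (Function('f')(P, p) = Mul(2, Add(-36, 54)) = Mul(2, 18) = 36)
Function('u')(U, N) = -120 (Function('u')(U, N) = Mul(4, Mul(-10, 3)) = Mul(4, -30) = -120)
Add(Mul(Function('u')(52, Mul(-104, Pow(-168, -1))), Pow(Function('f')(-3, 23), -1)), Mul(41658, Pow(37715, -1))) = Add(Mul(-120, Pow(36, -1)), Mul(41658, Pow(37715, -1))) = Add(Mul(-120, Rational(1, 36)), Mul(41658, Rational(1, 37715))) = Add(Rational(-10, 3), Rational(41658, 37715)) = Rational(-252176, 113145)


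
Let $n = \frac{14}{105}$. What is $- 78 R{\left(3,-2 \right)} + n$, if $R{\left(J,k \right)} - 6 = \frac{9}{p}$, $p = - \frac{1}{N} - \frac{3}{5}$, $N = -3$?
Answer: $\frac{64939}{30} \approx 2164.6$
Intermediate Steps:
$p = - \frac{4}{15}$ ($p = - \frac{1}{-3} - \frac{3}{5} = \left(-1\right) \left(- \frac{1}{3}\right) - \frac{3}{5} = \frac{1}{3} - \frac{3}{5} = - \frac{4}{15} \approx -0.26667$)
$R{\left(J,k \right)} = - \frac{111}{4}$ ($R{\left(J,k \right)} = 6 + \frac{9}{- \frac{4}{15}} = 6 + 9 \left(- \frac{15}{4}\right) = 6 - \frac{135}{4} = - \frac{111}{4}$)
$n = \frac{2}{15}$ ($n = 14 \cdot \frac{1}{105} = \frac{2}{15} \approx 0.13333$)
$- 78 R{\left(3,-2 \right)} + n = \left(-78\right) \left(- \frac{111}{4}\right) + \frac{2}{15} = \frac{4329}{2} + \frac{2}{15} = \frac{64939}{30}$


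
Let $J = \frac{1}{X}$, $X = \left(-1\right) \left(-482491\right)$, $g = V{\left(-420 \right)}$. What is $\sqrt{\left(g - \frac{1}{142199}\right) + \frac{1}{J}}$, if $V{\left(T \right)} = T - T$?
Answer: $\frac{2 \sqrt{2439059023084973}}{142199} \approx 694.62$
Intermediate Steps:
$V{\left(T \right)} = 0$
$g = 0$
$X = 482491$
$J = \frac{1}{482491} \approx 2.0726 \cdot 10^{-6}$
$\sqrt{\left(g - \frac{1}{142199}\right) + \frac{1}{J}} = \sqrt{\left(0 - \frac{1}{142199}\right) + \frac{1}{\frac{1}{482491}}} = \sqrt{\left(0 - \frac{1}{142199}\right) + 482491} = \sqrt{- \frac{1}{142199} + 482491} = \sqrt{\frac{68609737708}{142199}} = \frac{2 \sqrt{2439059023084973}}{142199}$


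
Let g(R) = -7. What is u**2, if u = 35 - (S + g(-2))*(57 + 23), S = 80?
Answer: 33698025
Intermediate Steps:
u = -5805 (u = 35 - (80 - 7)*(57 + 23) = 35 - 73*80 = 35 - 1*5840 = 35 - 5840 = -5805)
u**2 = (-5805)**2 = 33698025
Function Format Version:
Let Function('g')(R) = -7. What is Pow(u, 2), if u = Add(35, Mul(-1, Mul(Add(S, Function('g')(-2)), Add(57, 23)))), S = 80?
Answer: 33698025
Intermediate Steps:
u = -5805 (u = Add(35, Mul(-1, Mul(Add(80, -7), Add(57, 23)))) = Add(35, Mul(-1, Mul(73, 80))) = Add(35, Mul(-1, 5840)) = Add(35, -5840) = -5805)
Pow(u, 2) = Pow(-5805, 2) = 33698025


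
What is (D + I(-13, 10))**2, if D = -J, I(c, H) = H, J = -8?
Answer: 324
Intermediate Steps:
D = 8 (D = -1*(-8) = 8)
(D + I(-13, 10))**2 = (8 + 10)**2 = 18**2 = 324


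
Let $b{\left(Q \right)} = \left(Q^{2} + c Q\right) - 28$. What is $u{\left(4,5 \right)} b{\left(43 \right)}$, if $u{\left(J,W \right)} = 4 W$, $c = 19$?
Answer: $52760$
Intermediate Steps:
$b{\left(Q \right)} = -28 + Q^{2} + 19 Q$ ($b{\left(Q \right)} = \left(Q^{2} + 19 Q\right) - 28 = -28 + Q^{2} + 19 Q$)
$u{\left(4,5 \right)} b{\left(43 \right)} = 4 \cdot 5 \left(-28 + 43^{2} + 19 \cdot 43\right) = 20 \left(-28 + 1849 + 817\right) = 20 \cdot 2638 = 52760$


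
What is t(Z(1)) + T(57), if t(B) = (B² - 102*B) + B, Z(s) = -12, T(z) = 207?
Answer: 1563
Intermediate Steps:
t(B) = B² - 101*B
t(Z(1)) + T(57) = -12*(-101 - 12) + 207 = -12*(-113) + 207 = 1356 + 207 = 1563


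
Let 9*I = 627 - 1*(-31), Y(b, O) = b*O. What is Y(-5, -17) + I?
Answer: 1423/9 ≈ 158.11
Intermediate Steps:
Y(b, O) = O*b
I = 658/9 (I = (627 - 1*(-31))/9 = (627 + 31)/9 = (1/9)*658 = 658/9 ≈ 73.111)
Y(-5, -17) + I = -17*(-5) + 658/9 = 85 + 658/9 = 1423/9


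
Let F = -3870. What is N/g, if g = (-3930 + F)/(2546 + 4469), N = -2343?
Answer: 1095743/520 ≈ 2107.2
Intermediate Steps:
g = -1560/1403 (g = (-3930 - 3870)/(2546 + 4469) = -7800/7015 = -7800*1/7015 = -1560/1403 ≈ -1.1119)
N/g = -2343/(-1560/1403) = -2343*(-1403/1560) = 1095743/520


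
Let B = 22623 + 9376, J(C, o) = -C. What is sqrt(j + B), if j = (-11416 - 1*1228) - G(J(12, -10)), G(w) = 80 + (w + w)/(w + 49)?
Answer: sqrt(26388363)/37 ≈ 138.84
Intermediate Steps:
G(w) = 80 + 2*w/(49 + w) (G(w) = 80 + (2*w)/(49 + w) = 80 + 2*w/(49 + w))
B = 31999
j = -470764/37 (j = (-11416 - 1*1228) - 2*(1960 + 41*(-1*12))/(49 - 1*12) = (-11416 - 1228) - 2*(1960 + 41*(-12))/(49 - 12) = -12644 - 2*(1960 - 492)/37 = -12644 - 2*1468/37 = -12644 - 1*2936/37 = -12644 - 2936/37 = -470764/37 ≈ -12723.)
sqrt(j + B) = sqrt(-470764/37 + 31999) = sqrt(713199/37) = sqrt(26388363)/37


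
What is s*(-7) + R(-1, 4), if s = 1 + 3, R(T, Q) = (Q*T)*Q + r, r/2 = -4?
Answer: -52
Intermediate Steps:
r = -8 (r = 2*(-4) = -8)
R(T, Q) = -8 + T*Q² (R(T, Q) = (Q*T)*Q - 8 = T*Q² - 8 = -8 + T*Q²)
s = 4
s*(-7) + R(-1, 4) = 4*(-7) + (-8 - 1*4²) = -28 + (-8 - 1*16) = -28 + (-8 - 16) = -28 - 24 = -52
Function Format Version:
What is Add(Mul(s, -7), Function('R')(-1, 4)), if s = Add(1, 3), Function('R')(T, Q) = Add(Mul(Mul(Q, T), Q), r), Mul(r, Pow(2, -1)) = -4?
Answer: -52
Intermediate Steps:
r = -8 (r = Mul(2, -4) = -8)
Function('R')(T, Q) = Add(-8, Mul(T, Pow(Q, 2))) (Function('R')(T, Q) = Add(Mul(Mul(Q, T), Q), -8) = Add(Mul(T, Pow(Q, 2)), -8) = Add(-8, Mul(T, Pow(Q, 2))))
s = 4
Add(Mul(s, -7), Function('R')(-1, 4)) = Add(Mul(4, -7), Add(-8, Mul(-1, Pow(4, 2)))) = Add(-28, Add(-8, Mul(-1, 16))) = Add(-28, Add(-8, -16)) = Add(-28, -24) = -52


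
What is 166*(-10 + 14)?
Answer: 664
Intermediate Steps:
166*(-10 + 14) = 166*4 = 664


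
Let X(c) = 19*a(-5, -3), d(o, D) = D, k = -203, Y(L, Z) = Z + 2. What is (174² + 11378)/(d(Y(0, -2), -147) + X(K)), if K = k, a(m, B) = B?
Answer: -20827/102 ≈ -204.19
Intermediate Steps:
Y(L, Z) = 2 + Z
K = -203
X(c) = -57 (X(c) = 19*(-3) = -57)
(174² + 11378)/(d(Y(0, -2), -147) + X(K)) = (174² + 11378)/(-147 - 57) = (30276 + 11378)/(-204) = 41654*(-1/204) = -20827/102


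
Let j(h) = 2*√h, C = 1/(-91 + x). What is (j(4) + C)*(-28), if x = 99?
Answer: -231/2 ≈ -115.50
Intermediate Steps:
C = ⅛ (C = 1/(-91 + 99) = 1/8 = ⅛ ≈ 0.12500)
(j(4) + C)*(-28) = (2*√4 + ⅛)*(-28) = (2*2 + ⅛)*(-28) = (4 + ⅛)*(-28) = (33/8)*(-28) = -231/2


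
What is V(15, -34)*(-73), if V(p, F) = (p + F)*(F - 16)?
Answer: -69350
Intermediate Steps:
V(p, F) = (-16 + F)*(F + p) (V(p, F) = (F + p)*(-16 + F) = (-16 + F)*(F + p))
V(15, -34)*(-73) = ((-34)² - 16*(-34) - 16*15 - 34*15)*(-73) = (1156 + 544 - 240 - 510)*(-73) = 950*(-73) = -69350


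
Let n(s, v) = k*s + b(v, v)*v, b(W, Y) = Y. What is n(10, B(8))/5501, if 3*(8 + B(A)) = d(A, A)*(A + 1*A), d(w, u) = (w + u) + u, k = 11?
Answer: 14510/5501 ≈ 2.6377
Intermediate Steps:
d(w, u) = w + 2*u (d(w, u) = (u + w) + u = w + 2*u)
B(A) = -8 + 2*A² (B(A) = -8 + ((A + 2*A)*(A + 1*A))/3 = -8 + ((3*A)*(A + A))/3 = -8 + ((3*A)*(2*A))/3 = -8 + (6*A²)/3 = -8 + 2*A²)
n(s, v) = v² + 11*s (n(s, v) = 11*s + v*v = 11*s + v² = v² + 11*s)
n(10, B(8))/5501 = ((-8 + 2*8²)² + 11*10)/5501 = ((-8 + 2*64)² + 110)*(1/5501) = ((-8 + 128)² + 110)*(1/5501) = (120² + 110)*(1/5501) = (14400 + 110)*(1/5501) = 14510*(1/5501) = 14510/5501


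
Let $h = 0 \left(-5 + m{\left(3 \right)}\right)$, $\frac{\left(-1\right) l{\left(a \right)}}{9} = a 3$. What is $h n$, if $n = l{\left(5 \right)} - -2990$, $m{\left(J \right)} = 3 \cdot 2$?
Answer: $0$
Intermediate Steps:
$m{\left(J \right)} = 6$
$l{\left(a \right)} = - 27 a$ ($l{\left(a \right)} = - 9 a 3 = - 9 \cdot 3 a = - 27 a$)
$h = 0$ ($h = 0 \left(-5 + 6\right) = 0 \cdot 1 = 0$)
$n = 2855$ ($n = \left(-27\right) 5 - -2990 = -135 + 2990 = 2855$)
$h n = 0 \cdot 2855 = 0$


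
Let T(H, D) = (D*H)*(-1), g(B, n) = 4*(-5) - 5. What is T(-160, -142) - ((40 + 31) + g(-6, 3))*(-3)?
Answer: -22582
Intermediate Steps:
g(B, n) = -25 (g(B, n) = -20 - 5 = -25)
T(H, D) = -D*H
T(-160, -142) - ((40 + 31) + g(-6, 3))*(-3) = -1*(-142)*(-160) - ((40 + 31) - 25)*(-3) = -22720 - (71 - 25)*(-3) = -22720 - 46*(-3) = -22720 - 1*(-138) = -22720 + 138 = -22582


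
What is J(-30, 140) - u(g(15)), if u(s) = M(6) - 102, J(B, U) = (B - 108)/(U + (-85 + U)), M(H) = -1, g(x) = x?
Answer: 6649/65 ≈ 102.29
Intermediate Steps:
J(B, U) = (-108 + B)/(-85 + 2*U)
u(s) = -103 (u(s) = -1 - 102 = -103)
J(-30, 140) - u(g(15)) = (-108 - 30)/(-85 + 2*140) - 1*(-103) = -138/(-85 + 280) + 103 = -138/195 + 103 = (1/195)*(-138) + 103 = -46/65 + 103 = 6649/65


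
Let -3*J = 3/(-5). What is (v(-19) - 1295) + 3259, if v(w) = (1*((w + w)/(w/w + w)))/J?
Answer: 17771/9 ≈ 1974.6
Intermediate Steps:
J = ⅕ (J = -1/(-5) = -(-1)/5 = -⅓*(-⅗) = ⅕ ≈ 0.20000)
v(w) = 10*w/(1 + w) (v(w) = (1*((w + w)/(w/w + w)))/(⅕) = (1*((2*w)/(1 + w)))*5 = (1*(2*w/(1 + w)))*5 = (2*w/(1 + w))*5 = 10*w/(1 + w))
(v(-19) - 1295) + 3259 = (10*(-19)/(1 - 19) - 1295) + 3259 = (10*(-19)/(-18) - 1295) + 3259 = (10*(-19)*(-1/18) - 1295) + 3259 = (95/9 - 1295) + 3259 = -11560/9 + 3259 = 17771/9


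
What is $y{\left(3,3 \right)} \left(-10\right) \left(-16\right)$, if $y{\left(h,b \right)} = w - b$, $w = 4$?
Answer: $160$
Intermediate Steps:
$y{\left(h,b \right)} = 4 - b$
$y{\left(3,3 \right)} \left(-10\right) \left(-16\right) = \left(4 - 3\right) \left(-10\right) \left(-16\right) = 1 \left(-10\right) \left(-16\right) = \left(-10\right) \left(-16\right) = 160$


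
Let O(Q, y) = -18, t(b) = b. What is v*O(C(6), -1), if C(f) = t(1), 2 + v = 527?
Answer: -9450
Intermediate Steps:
v = 525 (v = -2 + 527 = 525)
C(f) = 1
v*O(C(6), -1) = 525*(-18) = -9450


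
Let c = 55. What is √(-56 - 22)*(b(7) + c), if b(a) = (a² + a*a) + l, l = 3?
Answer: 156*I*√78 ≈ 1377.8*I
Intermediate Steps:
b(a) = 3 + 2*a² (b(a) = (a² + a*a) + 3 = (a² + a²) + 3 = 2*a² + 3 = 3 + 2*a²)
√(-56 - 22)*(b(7) + c) = √(-56 - 22)*((3 + 2*7²) + 55) = √(-78)*((3 + 2*49) + 55) = (I*√78)*((3 + 98) + 55) = (I*√78)*(101 + 55) = (I*√78)*156 = 156*I*√78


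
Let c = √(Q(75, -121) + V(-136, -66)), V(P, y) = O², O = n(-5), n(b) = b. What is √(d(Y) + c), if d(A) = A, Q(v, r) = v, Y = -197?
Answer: I*√187 ≈ 13.675*I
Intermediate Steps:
O = -5
V(P, y) = 25 (V(P, y) = (-5)² = 25)
c = 10 (c = √(75 + 25) = √100 = 10)
√(d(Y) + c) = √(-197 + 10) = √(-187) = I*√187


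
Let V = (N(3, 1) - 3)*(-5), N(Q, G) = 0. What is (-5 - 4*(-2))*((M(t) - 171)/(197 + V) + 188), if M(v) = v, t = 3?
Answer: 29766/53 ≈ 561.62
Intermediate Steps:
V = 15 (V = (0 - 3)*(-5) = -3*(-5) = 15)
(-5 - 4*(-2))*((M(t) - 171)/(197 + V) + 188) = (-5 - 4*(-2))*((3 - 171)/(197 + 15) + 188) = (-5 + 8)*(-168/212 + 188) = 3*(-168*1/212 + 188) = 3*(-42/53 + 188) = 3*(9922/53) = 29766/53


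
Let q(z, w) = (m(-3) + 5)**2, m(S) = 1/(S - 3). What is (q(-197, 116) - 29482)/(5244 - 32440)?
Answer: 1060511/979056 ≈ 1.0832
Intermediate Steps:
m(S) = 1/(-3 + S)
q(z, w) = 841/36 (q(z, w) = (1/(-3 - 3) + 5)**2 = (1/(-6) + 5)**2 = (-1/6 + 5)**2 = (29/6)**2 = 841/36)
(q(-197, 116) - 29482)/(5244 - 32440) = (841/36 - 29482)/(5244 - 32440) = -1060511/36/(-27196) = -1060511/36*(-1/27196) = 1060511/979056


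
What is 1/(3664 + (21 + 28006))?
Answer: 1/31691 ≈ 3.1555e-5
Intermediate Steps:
1/(3664 + (21 + 28006)) = 1/(3664 + 28027) = 1/31691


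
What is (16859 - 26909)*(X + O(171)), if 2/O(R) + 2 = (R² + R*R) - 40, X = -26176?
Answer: 256229010865/974 ≈ 2.6307e+8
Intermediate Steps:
O(R) = 2/(-42 + 2*R²) (O(R) = 2/(-2 + ((R² + R*R) - 40)) = 2/(-2 + ((R² + R²) - 40)) = 2/(-2 + (2*R² - 40)) = 2/(-2 + (-40 + 2*R²)) = 2/(-42 + 2*R²))
(16859 - 26909)*(X + O(171)) = (16859 - 26909)*(-26176 + 1/(-21 + 171²)) = -10050*(-26176 + 1/(-21 + 29241)) = -10050*(-26176 + 1/29220) = -10050*(-764862719/29220) = 256229010865/974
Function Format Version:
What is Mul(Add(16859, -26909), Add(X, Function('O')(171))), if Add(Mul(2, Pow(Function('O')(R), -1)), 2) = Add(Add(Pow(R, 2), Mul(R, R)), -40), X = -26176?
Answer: Rational(256229010865, 974) ≈ 2.6307e+8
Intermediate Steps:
Function('O')(R) = Mul(2, Pow(Add(-42, Mul(2, Pow(R, 2))), -1)) (Function('O')(R) = Mul(2, Pow(Add(-2, Add(Add(Pow(R, 2), Mul(R, R)), -40)), -1)) = Mul(2, Pow(Add(-2, Add(Add(Pow(R, 2), Pow(R, 2)), -40)), -1)) = Mul(2, Pow(Add(-2, Add(Mul(2, Pow(R, 2)), -40)), -1)) = Mul(2, Pow(Add(-2, Add(-40, Mul(2, Pow(R, 2)))), -1)) = Mul(2, Pow(Add(-42, Mul(2, Pow(R, 2))), -1)))
Mul(Add(16859, -26909), Add(X, Function('O')(171))) = Mul(Add(16859, -26909), Add(-26176, Pow(Add(-21, Pow(171, 2)), -1))) = Mul(-10050, Add(-26176, Pow(Add(-21, 29241), -1))) = Mul(-10050, Add(-26176, Pow(29220, -1))) = Mul(-10050, Add(-26176, Rational(1, 29220))) = Mul(-10050, Rational(-764862719, 29220)) = Rational(256229010865, 974)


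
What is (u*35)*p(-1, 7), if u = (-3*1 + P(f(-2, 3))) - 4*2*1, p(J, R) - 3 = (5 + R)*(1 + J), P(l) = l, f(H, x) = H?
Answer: -1365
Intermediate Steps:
p(J, R) = 3 + (1 + J)*(5 + R) (p(J, R) = 3 + (5 + R)*(1 + J) = 3 + (1 + J)*(5 + R))
u = -13 (u = (-3*1 - 2) - 4*2*1 = (-3 - 2) - 8*1 = -5 - 8 = -13)
(u*35)*p(-1, 7) = (-13*35)*(8 + 7 + 5*(-1) - 1*7) = -455*(8 + 7 - 5 - 7) = -455*3 = -1365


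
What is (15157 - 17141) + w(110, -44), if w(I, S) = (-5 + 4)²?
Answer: -1983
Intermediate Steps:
w(I, S) = 1 (w(I, S) = (-1)² = 1)
(15157 - 17141) + w(110, -44) = (15157 - 17141) + 1 = -1984 + 1 = -1983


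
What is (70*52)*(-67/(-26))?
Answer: 9380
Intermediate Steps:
(70*52)*(-67/(-26)) = 3640*(-67*(-1/26)) = 3640*(67/26) = 9380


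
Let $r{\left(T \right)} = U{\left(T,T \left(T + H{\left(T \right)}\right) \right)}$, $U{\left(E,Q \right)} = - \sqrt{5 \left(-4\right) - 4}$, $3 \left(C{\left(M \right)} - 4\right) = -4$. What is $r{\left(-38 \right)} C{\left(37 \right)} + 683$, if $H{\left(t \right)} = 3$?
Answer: $683 - \frac{16 i \sqrt{6}}{3} \approx 683.0 - 13.064 i$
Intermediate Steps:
$C{\left(M \right)} = \frac{8}{3}$ ($C{\left(M \right)} = 4 + \frac{1}{3} \left(-4\right) = 4 - \frac{4}{3} = \frac{8}{3}$)
$U{\left(E,Q \right)} = - 2 i \sqrt{6}$ ($U{\left(E,Q \right)} = - \sqrt{-20 - 4} = - \sqrt{-24} = - 2 i \sqrt{6}$)
$r{\left(T \right)} = - 2 i \sqrt{6}$
$r{\left(-38 \right)} C{\left(37 \right)} + 683 = - 2 i \sqrt{6} \cdot \frac{8}{3} + 683 = - \frac{16 i \sqrt{6}}{3} + 683 = 683 - \frac{16 i \sqrt{6}}{3}$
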